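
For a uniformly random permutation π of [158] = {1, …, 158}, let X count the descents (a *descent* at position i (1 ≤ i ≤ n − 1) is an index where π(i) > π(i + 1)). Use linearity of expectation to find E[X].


Write X = Σ X_I over i = 1, …, 157, with X_I the indicator of one descent.
There are 157 indicators.
For each fixed i, the pair (π(i), π(i+1)) is a uniformly random ordered pair of distinct values from {1, …, 158}; by symmetry P[π(i) > π(i+1)] = 1/2.
By linearity: E[X] = 157 · (1/2) = (158 − 1) · (1/2) = 157/2 ≈ 78.500.

E[X] = 157/2 = 78.500.


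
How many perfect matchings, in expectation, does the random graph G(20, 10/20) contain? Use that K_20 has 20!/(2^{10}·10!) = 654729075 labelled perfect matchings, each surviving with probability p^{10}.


K_20 has 20!/(2^{10}·10!) = 654729075 labelled perfect matchings.
For each such perfect matching H, let X_H = 1 if all 10 edges of H are present in G. Then P[X_H = 1] = p^{10} = (1/2)^{10} = 1/1024.
By linearity of expectation: E[X] = Σ_H E[X_H] = 654729075 · p^{10} = 654729075 · 1/1024 = 654729075/1024.
Numerically: E[X] ≈ 6.39e+05.

E[X] = 654729075 · (1/2)^{10} = 654729075/1024 ≈ 6.39e+05.


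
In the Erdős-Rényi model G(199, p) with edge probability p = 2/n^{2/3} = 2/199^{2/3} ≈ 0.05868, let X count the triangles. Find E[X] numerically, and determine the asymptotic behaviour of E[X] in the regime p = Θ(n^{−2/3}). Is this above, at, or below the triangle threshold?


Number of potential triangles: C(199, 3) = 1293699.
Each occurs with probability p³ ≈ (0.05868)³ ≈ 2.020151e-04.
By linearity: E[X] = C(199, 3)·p³ ≈ 1293699 · 2.020151e-04 ≈ 261.3467.
Since α = 2/3 < 1, p = c/n^{2/3} ≫ 1/n is above the triangle threshold p ~ 1/n. Asymptotically E[X] ~ (c³/6)·n^{3(1−α)} = (2³/6)·n^{1} → ∞; triangles are abundant w.h.p.

E[X] ≈ 261.3467; in regime p = Θ(1/n^{2/3}) E[X] diverges (above the triangle threshold p ~ 1/n).


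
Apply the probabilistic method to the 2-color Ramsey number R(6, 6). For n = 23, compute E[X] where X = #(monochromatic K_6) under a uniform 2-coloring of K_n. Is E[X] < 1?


E[X] = C(23, 6) · 2^{1 − 15} = 100947 · 2^{−14} = 100947/16384.
As a reduced fraction: E[X] = 100947/16384 ≈ 6.161.
Is E[X] < 1? NO.
Since E[X] ≥ 1, the first-moment bound is inconclusive at n = 23; it does NOT by itself certify R(6, 6) > 23.

E[X] = 100947/16384 ≈ 6.161; E[X] ≥ 1; first-moment method inconclusive here.


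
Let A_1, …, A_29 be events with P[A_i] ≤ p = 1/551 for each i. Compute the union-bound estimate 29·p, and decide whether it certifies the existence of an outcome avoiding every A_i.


Union bound: P[∪_{i=1}^{29} A_i] ≤ Σ_i P[A_i] ≤ 29·p = 29·(1/551) = 1/19.
Numerically: 1/19 ≈ 0.052632.
Is 1/19 < 1? YES.
Since P[∪ A_i] ≤ 1/19 < 1, the complement has P[∩ A_i^c] ≥ 1 − 1/19 = 18/19 > 0, so some outcome avoids every A_i.

29·p = 1/19 ≈ 0.052632; existence CERTIFIED by the union bound.


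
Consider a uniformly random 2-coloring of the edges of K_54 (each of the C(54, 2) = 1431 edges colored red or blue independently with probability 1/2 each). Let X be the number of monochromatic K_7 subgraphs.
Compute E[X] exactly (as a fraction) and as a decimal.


Let X = Σ_S X_S over the C(54, 7) = 177100560 subsets S of size 7, where X_S = 1 if the K_7 on S is monochromatic.
For a fixed S, the K_7 on S has C(7, 2) = 21 edges. P[all 21 edges red] = (1/2)^21, and likewise for blue, so P[monochromatic] = 2·(1/2)^21 = 2^{1 − 21} = 1/1048576.
Summing: E[X] = C(54, 7) · 2^{1 − 21} = 177100560 · 1/1048576 = 11068785/65536.
Numerically: E[X] ≈ 168.896.

E[X] = C(54,7)·2^(1−C(7,2)) = 11068785/65536 ≈ 168.896.


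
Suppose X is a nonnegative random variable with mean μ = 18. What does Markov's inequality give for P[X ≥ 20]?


μ = E[X] = 18, a = 20.
Markov: P[X ≥ 20] ≤ μ/a = (18)/20 = 9/10.
Numerically: ≈ 0.90000.
(Since a = 20 > μ = 18.00000, the bound 9/10 is < 1 and informative.)

P[X ≥ 20] ≤ 9/10 ≈ 0.90000.


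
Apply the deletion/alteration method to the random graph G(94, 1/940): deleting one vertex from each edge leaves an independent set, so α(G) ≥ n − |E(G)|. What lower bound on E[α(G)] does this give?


E[|E(G)|] = C(94, 2)·p = 4371 · (1/940) = 93/20.
E[α(G)] ≥ n − E[|E(G)|] = 94 − 93/20 = 1787/20.
Numerically: ≈ 89.350000.
(This is only a lower bound; the true E[α(G)] may be larger.)

E[α(G)] ≥ 1787/20 ≈ 89.350000.


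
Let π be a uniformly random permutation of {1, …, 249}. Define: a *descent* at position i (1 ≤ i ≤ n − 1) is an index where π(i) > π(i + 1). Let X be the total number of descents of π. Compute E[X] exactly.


Write X = Σ X_I over i = 1, …, 248, with X_I the indicator of one descent.
There are 248 indicators.
For each fixed i, the pair (π(i), π(i+1)) is a uniformly random ordered pair of distinct values from {1, …, 249}; by symmetry P[π(i) > π(i+1)] = 1/2.
By linearity: E[X] = 248 · (1/2) = (249 − 1) · (1/2) = 124 ≈ 124.000000.

E[X] = 124 = 124.000000.


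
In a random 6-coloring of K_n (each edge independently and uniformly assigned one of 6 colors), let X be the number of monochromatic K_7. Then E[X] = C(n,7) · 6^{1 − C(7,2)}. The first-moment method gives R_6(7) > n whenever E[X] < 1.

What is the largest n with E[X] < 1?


We need C(n, 7) · 6^{1 − 21} < 1, i.e. C(n, 7) < 6^{21 − 1} = 3656158440062976.
Check values of n near the boundary:
  n = 565: C(565, 7) = 3513212521235560; 3513212521235560 < 3656158440062976? YES
  n = 566: C(566, 7) = 3557206237959440; 3557206237959440 < 3656158440062976? YES
  n = 567: C(567, 7) = 3601671315933933; 3601671315933933 < 3656158440062976? YES
  n = 568: C(568, 7) = 3646611956239704; 3646611956239704 < 3656158440062976? YES
  n = 569: C(569, 7) = 3692032389858348; 3692032389858348 < 3656158440062976? NO
  n = 570: C(570, 7) = 3737936877831720; 3737936877831720 < 3656158440062976? NO
The largest n with C(n, 7) < 3656158440062976 is n = 568 (where E[X] = 16882462760369/16926659444736 ≈ 0.9974). Hence R_6(7) > 568, i.e. R_6(7) ≥ 569.

Largest n = 568; hence R_6(7) > 568.


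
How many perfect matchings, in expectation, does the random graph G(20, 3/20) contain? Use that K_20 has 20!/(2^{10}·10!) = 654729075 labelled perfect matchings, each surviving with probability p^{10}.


K_20 has 20!/(2^{10}·10!) = 654729075 labelled perfect matchings.
For each such perfect matching H, let X_H = 1 if all 10 edges of H are present in G. Then P[X_H = 1] = p^{10} = (3/20)^{10} = 59049/10240000000000.
By linearity: E[X] = Σ_H E[X_H] = 654729075 · p^{10} = 654729075 · 59049/10240000000000 = 1546443885987/409600000000.
Numerically: E[X] ≈ 3.7755.

E[X] = 654729075 · (3/20)^{10} = 1546443885987/409600000000 ≈ 3.7755.


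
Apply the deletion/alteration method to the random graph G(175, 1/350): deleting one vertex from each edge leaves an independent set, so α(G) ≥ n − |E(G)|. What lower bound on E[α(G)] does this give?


E[|E(G)|] = C(175, 2)·p = 15225 · (1/350) = 87/2.
E[α(G)] ≥ n − E[|E(G)|] = 175 − 87/2 = 263/2.
Numerically: ≈ 131.500.
(This is only a lower bound; the true E[α(G)] may be larger.)

E[α(G)] ≥ 263/2 ≈ 131.500.


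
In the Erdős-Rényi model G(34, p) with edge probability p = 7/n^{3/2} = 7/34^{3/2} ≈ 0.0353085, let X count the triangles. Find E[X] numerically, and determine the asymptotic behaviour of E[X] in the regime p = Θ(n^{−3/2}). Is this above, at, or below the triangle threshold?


Number of potential triangles: C(34, 3) = 5984.
Each occurs with probability p³ ≈ (0.0353085)³ ≈ 4.40188805e-05.
By linearity: E[X] = C(34, 3)·p³ ≈ 5984 · 4.40188805e-05 ≈ 0.263409.
Since α = 3/2 > 1, p = c/n^{3/2} = o(1/n) is below the triangle threshold p ~ 1/n. Asymptotically E[X] ~ (c³/6)·n^{3(1−α)} = (7³/6)·n^{-1.5} → 0, so by Markov's inequality G has no triangles w.h.p.

E[X] ≈ 0.263409; in regime p = Θ(1/n^{3/2}) E[X] tends to 0 (below the triangle threshold p ~ 1/n).


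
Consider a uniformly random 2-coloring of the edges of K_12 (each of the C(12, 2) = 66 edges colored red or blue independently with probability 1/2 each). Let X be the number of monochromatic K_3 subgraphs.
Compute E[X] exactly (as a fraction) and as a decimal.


Let X = Σ_S X_S over the C(12, 3) = 220 subsets S of size 3, where X_S = 1 if the K_3 on S is monochromatic.
For a fixed S, the K_3 on S has C(3, 2) = 3 edges. P[all 3 edges red] = (1/2)^3, and likewise for blue, so P[monochromatic] = 2·(1/2)^3 = 2^{1 − 3} = 1/4.
Summing: E[X] = C(12, 3) · 2^{1 − 3} = 220 · 1/4 = 55.
Numerically: E[X] ≈ 55.0000.

E[X] = C(12,3)·2^(1−C(3,2)) = 55 ≈ 55.0000.


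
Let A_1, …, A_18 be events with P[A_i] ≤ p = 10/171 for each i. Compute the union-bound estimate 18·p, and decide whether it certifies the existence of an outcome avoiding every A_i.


Union bound: P[∪_{i=1}^{18} A_i] ≤ Σ_i P[A_i] ≤ 18·p = 18·(10/171) = 20/19.
Numerically: 20/19 ≈ 1.05263.
Is 20/19 < 1? NO.
Since the bound 20/19 is ≥ 1, the union bound is uninformative here; it does NOT by itself certify existence.

18·p = 20/19 ≈ 1.05263; existence NOT certified by the union bound.


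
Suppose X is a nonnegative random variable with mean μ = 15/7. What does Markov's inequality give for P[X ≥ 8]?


μ = E[X] = 15/7, a = 8.
Markov: P[X ≥ 8] ≤ μ/a = (15/7)/8 = 15/56.
Numerically: ≈ 0.2679.
(Since a = 8 > μ = 2.1429, the bound 15/56 is < 1 and informative.)

P[X ≥ 8] ≤ 15/56 ≈ 0.2679.


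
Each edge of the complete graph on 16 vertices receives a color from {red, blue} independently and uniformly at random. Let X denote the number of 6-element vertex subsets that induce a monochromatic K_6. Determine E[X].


Let X = Σ_S X_S over the C(16, 6) = 8008 subsets S of size 6, where X_S = 1 if the K_6 on S is monochromatic.
For a fixed S, the K_6 on S has C(6, 2) = 15 edges. P[all 15 edges red] = (1/2)^15, and likewise for blue, so P[monochromatic] = 2·(1/2)^15 = 2^{1 − 15} = 1/16384.
Summing: E[X] = C(16, 6) · 2^{1 − 15} = 8008 · 1/16384 = 1001/2048.
Numerically: E[X] ≈ 0.48877.

E[X] = C(16,6)·2^(1−C(6,2)) = 1001/2048 ≈ 0.48877.


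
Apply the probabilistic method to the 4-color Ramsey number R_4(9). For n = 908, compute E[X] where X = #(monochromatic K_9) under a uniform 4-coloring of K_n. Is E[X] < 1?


E[X] = C(908, 9) · 4^{1 − 36} = 1111058428637338083100 · 4^{−35} = 1111058428637338083100/1180591620717411303424.
As a reduced fraction: E[X] = 277764607159334520775/295147905179352825856 ≈ 0.941.
Is E[X] < 1? YES.
Since E[X] < 1, there exists a 4-coloring of K_{908} with no monochromatic K_9; hence R_4(9) > 908.

E[X] = 277764607159334520775/295147905179352825856 ≈ 0.941; E[X] < 1, so R_4(9) > 908.


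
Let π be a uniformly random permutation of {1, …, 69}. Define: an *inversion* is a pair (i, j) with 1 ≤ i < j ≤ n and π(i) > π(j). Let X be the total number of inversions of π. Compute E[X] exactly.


Write X = Σ X_I over the C(69, 2) = 2346 pairs i < j, with X_I the indicator of one inversion.
There are 2346 indicators.
For each fixed pair i < j, the values π(i) and π(j) are two distinct elements of {1, …, 69} in uniformly random order; by symmetry P[π(i) > π(j)] = 1/2.
By linearity: E[X] = 2346 · (1/2) = C(69, 2) · (1/2) = 2346/2 = 1173 ≈ 1173.00000.

E[X] = 1173 = 1173.00000.


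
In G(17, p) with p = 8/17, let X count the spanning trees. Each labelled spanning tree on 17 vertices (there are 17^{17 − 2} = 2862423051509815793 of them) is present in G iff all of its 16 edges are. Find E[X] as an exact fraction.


K_17 has 17^{17 − 2} = 2862423051509815793 labelled spanning trees.
For each such spanning tree H, let X_H = 1 if all 16 edges of H are present in G. Then P[X_H = 1] = p^{16} = (8/17)^{16} = 281474976710656/48661191875666868481.
By linearity: E[X] = Σ_H E[X_H] = 2862423051509815793 · p^{16} = 2862423051509815793 · 281474976710656/48661191875666868481 = 281474976710656/17.
Numerically: E[X] ≈ 1.656e+13.

E[X] = 2862423051509815793 · (8/17)^{16} = 281474976710656/17 ≈ 1.656e+13.


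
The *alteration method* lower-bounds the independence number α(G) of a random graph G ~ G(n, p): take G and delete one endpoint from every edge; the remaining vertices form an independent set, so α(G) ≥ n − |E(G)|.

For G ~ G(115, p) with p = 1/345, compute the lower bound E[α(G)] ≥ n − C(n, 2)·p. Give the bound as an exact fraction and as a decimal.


E[|E(G)|] = C(115, 2)·p = 6555 · (1/345) = 19.
E[α(G)] ≥ n − E[|E(G)|] = 115 − 19 = 96.
Numerically: ≈ 96.000000.
(This is only a lower bound; the true E[α(G)] may be larger.)

E[α(G)] ≥ 96 ≈ 96.000000.


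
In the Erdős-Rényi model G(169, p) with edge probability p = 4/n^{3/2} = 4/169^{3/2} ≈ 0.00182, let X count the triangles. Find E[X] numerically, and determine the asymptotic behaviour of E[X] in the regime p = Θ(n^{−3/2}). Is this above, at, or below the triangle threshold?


Number of potential triangles: C(169, 3) = 790244.
Each occurs with probability p³ ≈ (0.00182)³ ≈ 6.03517e-09.
By linearity: E[X] = C(169, 3)·p³ ≈ 790244 · 6.03517e-09 ≈ 0.005.
Since α = 3/2 > 1, p = c/n^{3/2} = o(1/n) is below the triangle threshold p ~ 1/n. Asymptotically E[X] ~ (c³/6)·n^{3(1−α)} = (4³/6)·n^{-1.5} → 0, so by Markov's inequality G has no triangles w.h.p.

E[X] ≈ 0.005; in regime p = Θ(1/n^{3/2}) E[X] tends to 0 (below the triangle threshold p ~ 1/n).


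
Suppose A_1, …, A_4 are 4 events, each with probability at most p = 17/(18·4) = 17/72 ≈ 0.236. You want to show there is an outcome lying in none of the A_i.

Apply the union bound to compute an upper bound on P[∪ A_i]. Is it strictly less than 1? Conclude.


Union bound: P[∪_{i=1}^{4} A_i] ≤ Σ_i P[A_i] ≤ 4·p = 4·(17/72) = 17/18.
Numerically: 17/18 ≈ 0.944.
Is 17/18 < 1? YES.
Since P[∪ A_i] ≤ 17/18 < 1, the complement has P[∩ A_i^c] ≥ 1 − 17/18 = 1/18 > 0, so some outcome avoids every A_i.

4·p = 17/18 ≈ 0.944; existence CERTIFIED by the union bound.


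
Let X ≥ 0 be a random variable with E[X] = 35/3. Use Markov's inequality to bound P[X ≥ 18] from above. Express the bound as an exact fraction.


μ = E[X] = 35/3, a = 18.
Markov: P[X ≥ 18] ≤ μ/a = (35/3)/18 = 35/54.
Numerically: ≈ 0.648148.
(Since a = 18 > μ = 11.666667, the bound 35/54 is < 1 and informative.)

P[X ≥ 18] ≤ 35/54 ≈ 0.648148.


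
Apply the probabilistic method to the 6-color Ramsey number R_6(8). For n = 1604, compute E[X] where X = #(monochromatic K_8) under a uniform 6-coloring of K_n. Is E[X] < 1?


E[X] = C(1604, 8) · 6^{1 − 28} = 1067877273673000226280 · 6^{−27} = 1067877273673000226280/1023490369077469249536.
As a reduced fraction: E[X] = 44494886403041676095/42645432044894552064 ≈ 1.0433682.
Is E[X] < 1? NO.
Since E[X] ≥ 1, the first-moment bound is inconclusive at n = 1604; it does NOT by itself certify R_6(8) > 1604.

E[X] = 44494886403041676095/42645432044894552064 ≈ 1.0433682; E[X] ≥ 1; first-moment method inconclusive here.


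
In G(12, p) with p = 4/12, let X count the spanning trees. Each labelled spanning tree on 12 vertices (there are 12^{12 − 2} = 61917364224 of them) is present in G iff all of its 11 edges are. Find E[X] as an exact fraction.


K_12 has 12^{12 − 2} = 61917364224 labelled spanning trees.
For each such spanning tree H, let X_H = 1 if all 11 edges of H are present in G. Then P[X_H = 1] = p^{11} = (1/3)^{11} = 1/177147.
Summing the indicators: E[X] = Σ_H E[X_H] = 61917364224 · p^{11} = 61917364224 · 1/177147 = 1048576/3.
Numerically: E[X] ≈ 3.5e+05.

E[X] = 61917364224 · (1/3)^{11} = 1048576/3 ≈ 3.5e+05.


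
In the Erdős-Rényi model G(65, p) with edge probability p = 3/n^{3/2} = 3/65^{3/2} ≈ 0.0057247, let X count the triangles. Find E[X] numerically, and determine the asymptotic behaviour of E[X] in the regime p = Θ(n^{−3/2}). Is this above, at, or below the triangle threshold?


Number of potential triangles: C(65, 3) = 43680.
Each occurs with probability p³ ≈ (0.0057247)³ ≈ 1.8760900e-07.
By linearity: E[X] = C(65, 3)·p³ ≈ 43680 · 1.8760900e-07 ≈ 0.00819.
Since α = 3/2 > 1, p = c/n^{3/2} = o(1/n) is below the triangle threshold p ~ 1/n. Asymptotically E[X] ~ (c³/6)·n^{3(1−α)} = (3³/6)·n^{-1.5} → 0, so by Markov's inequality G has no triangles w.h.p.

E[X] ≈ 0.00819; in regime p = Θ(1/n^{3/2}) E[X] tends to 0 (below the triangle threshold p ~ 1/n).


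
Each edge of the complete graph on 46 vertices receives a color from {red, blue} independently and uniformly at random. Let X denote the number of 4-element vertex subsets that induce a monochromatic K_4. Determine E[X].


Let X = Σ_S X_S over the C(46, 4) = 163185 subsets S of size 4, where X_S = 1 if the K_4 on S is monochromatic.
For a fixed S, the K_4 on S has C(4, 2) = 6 edges. P[all 6 edges red] = (1/2)^6, and likewise for blue, so P[monochromatic] = 2·(1/2)^6 = 2^{1 − 6} = 1/32.
By linearity: E[X] = C(46, 4) · 2^{1 − 6} = 163185 · 1/32 = 163185/32.
Numerically: E[X] ≈ 5099.531250.

E[X] = C(46,4)·2^(1−C(4,2)) = 163185/32 ≈ 5099.531250.


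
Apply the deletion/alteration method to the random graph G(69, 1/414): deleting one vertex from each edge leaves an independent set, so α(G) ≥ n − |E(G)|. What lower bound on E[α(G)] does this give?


E[|E(G)|] = C(69, 2)·p = 2346 · (1/414) = 17/3.
E[α(G)] ≥ n − E[|E(G)|] = 69 − 17/3 = 190/3.
Numerically: ≈ 63.333.
(This is only a lower bound; the true E[α(G)] may be larger.)

E[α(G)] ≥ 190/3 ≈ 63.333.


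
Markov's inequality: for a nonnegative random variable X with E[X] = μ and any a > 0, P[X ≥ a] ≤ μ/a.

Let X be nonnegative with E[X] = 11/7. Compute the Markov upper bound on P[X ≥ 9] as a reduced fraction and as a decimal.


μ = E[X] = 11/7, a = 9.
Markov: P[X ≥ 9] ≤ μ/a = (11/7)/9 = 11/63.
Numerically: ≈ 0.174603.
(Since a = 9 > μ = 1.571429, the bound 11/63 is < 1 and informative.)

P[X ≥ 9] ≤ 11/63 ≈ 0.174603.


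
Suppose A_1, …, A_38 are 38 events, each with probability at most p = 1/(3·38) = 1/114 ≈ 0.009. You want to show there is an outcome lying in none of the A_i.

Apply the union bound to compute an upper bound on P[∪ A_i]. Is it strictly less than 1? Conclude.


Union bound: P[∪_{i=1}^{38} A_i] ≤ Σ_i P[A_i] ≤ 38·p = 38·(1/114) = 1/3.
Numerically: 1/3 ≈ 0.333.
Is 1/3 < 1? YES.
Since P[∪ A_i] ≤ 1/3 < 1, the complement has P[∩ A_i^c] ≥ 1 − 1/3 = 2/3 > 0, so some outcome avoids every A_i.

38·p = 1/3 ≈ 0.333; existence CERTIFIED by the union bound.


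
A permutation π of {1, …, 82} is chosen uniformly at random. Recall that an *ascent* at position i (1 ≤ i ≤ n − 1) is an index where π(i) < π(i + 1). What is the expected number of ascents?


Write X = Σ X_I over i = 1, …, 81, with X_I the indicator of one ascent.
There are 81 indicators.
For each fixed i, the pair (π(i), π(i+1)) is a uniformly random ordered pair of distinct values from {1, …, 82}; by symmetry P[π(i) < π(i+1)] = 1/2.
By linearity: E[X] = 81 · (1/2) = (82 − 1) · (1/2) = 81/2 ≈ 40.50000.

E[X] = 81/2 = 40.50000.


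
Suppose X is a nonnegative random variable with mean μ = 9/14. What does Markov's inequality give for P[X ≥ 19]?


μ = E[X] = 9/14, a = 19.
Markov: P[X ≥ 19] ≤ μ/a = (9/14)/19 = 9/266.
Numerically: ≈ 0.034.
(Since a = 19 > μ = 0.643, the bound 9/266 is < 1 and informative.)

P[X ≥ 19] ≤ 9/266 ≈ 0.034.


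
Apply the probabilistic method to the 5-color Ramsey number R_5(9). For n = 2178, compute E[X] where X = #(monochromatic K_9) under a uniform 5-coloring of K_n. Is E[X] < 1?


E[X] = C(2178, 9) · 5^{1 − 36} = 2989303896287203303608800 · 5^{−35} = 2989303896287203303608800/2910383045673370361328125.
As a reduced fraction: E[X] = 119572155851488132144352/116415321826934814453125 ≈ 1.02712.
Is E[X] < 1? NO.
Since E[X] ≥ 1, the first-moment bound is inconclusive at n = 2178; it does NOT by itself certify R_5(9) > 2178.

E[X] = 119572155851488132144352/116415321826934814453125 ≈ 1.02712; E[X] ≥ 1; first-moment method inconclusive here.


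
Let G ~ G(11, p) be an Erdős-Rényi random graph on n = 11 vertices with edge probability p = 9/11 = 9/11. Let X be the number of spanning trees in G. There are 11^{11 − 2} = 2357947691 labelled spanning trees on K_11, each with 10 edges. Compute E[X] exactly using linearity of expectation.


K_11 has 11^{11 − 2} = 2357947691 labelled spanning trees.
For each such spanning tree H, let X_H = 1 if all 10 edges of H are present in G. Then P[X_H = 1] = p^{10} = (9/11)^{10} = 3486784401/25937424601.
Summing the indicators: E[X] = Σ_H E[X_H] = 2357947691 · p^{10} = 2357947691 · 3486784401/25937424601 = 3486784401/11.
Numerically: E[X] ≈ 3.17e+08.

E[X] = 2357947691 · (9/11)^{10} = 3486784401/11 ≈ 3.17e+08.


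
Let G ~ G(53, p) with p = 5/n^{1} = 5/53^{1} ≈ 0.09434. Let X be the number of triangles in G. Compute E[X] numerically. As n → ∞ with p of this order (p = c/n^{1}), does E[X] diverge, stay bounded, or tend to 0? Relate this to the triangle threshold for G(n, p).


Number of potential triangles: C(53, 3) = 23426.
Each occurs with probability p³ ≈ (0.09434)³ ≈ 8.396193e-04.
By linearity: E[X] = C(53, 3)·p³ ≈ 23426 · 8.396193e-04 ≈ 19.6689.
Here α = 1, so p = 5/n is exactly at the triangle threshold p ~ 1/n. Asymptotically E[X] → c³/6 = 5³/6 = 125/6 ≈ 20.8333, a bounded constant. In this regime the triangle count is asymptotically Poisson(c³/6).

E[X] ≈ 19.6689; in regime p = Θ(1/n^{1}) E[X] stays bounded (at the triangle threshold p ~ 1/n).


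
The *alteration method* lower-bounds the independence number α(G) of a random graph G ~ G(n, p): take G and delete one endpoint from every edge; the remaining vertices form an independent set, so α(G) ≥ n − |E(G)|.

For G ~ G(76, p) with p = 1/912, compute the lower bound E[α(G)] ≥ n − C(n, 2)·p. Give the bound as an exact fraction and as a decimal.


E[|E(G)|] = C(76, 2)·p = 2850 · (1/912) = 25/8.
E[α(G)] ≥ n − E[|E(G)|] = 76 − 25/8 = 583/8.
Numerically: ≈ 72.87500.
(This is only a lower bound; the true E[α(G)] may be larger.)

E[α(G)] ≥ 583/8 ≈ 72.87500.


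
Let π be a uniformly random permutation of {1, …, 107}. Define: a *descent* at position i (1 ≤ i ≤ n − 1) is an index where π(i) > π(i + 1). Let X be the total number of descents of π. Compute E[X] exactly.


Write X = Σ X_I over i = 1, …, 106, with X_I the indicator of one descent.
There are 106 indicators.
For each fixed i, the pair (π(i), π(i+1)) is a uniformly random ordered pair of distinct values from {1, …, 107}; by symmetry P[π(i) > π(i+1)] = 1/2.
By linearity: E[X] = 106 · (1/2) = (107 − 1) · (1/2) = 53 ≈ 53.000000.

E[X] = 53 = 53.000000.


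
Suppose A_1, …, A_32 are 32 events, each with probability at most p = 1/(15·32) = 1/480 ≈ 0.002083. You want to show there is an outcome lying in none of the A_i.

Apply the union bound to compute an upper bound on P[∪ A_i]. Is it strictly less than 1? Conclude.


Union bound: P[∪_{i=1}^{32} A_i] ≤ Σ_i P[A_i] ≤ 32·p = 32·(1/480) = 1/15.
Numerically: 1/15 ≈ 0.066667.
Is 1/15 < 1? YES.
Since P[∪ A_i] ≤ 1/15 < 1, the complement has P[∩ A_i^c] ≥ 1 − 1/15 = 14/15 > 0, so some outcome avoids every A_i.

32·p = 1/15 ≈ 0.066667; existence CERTIFIED by the union bound.


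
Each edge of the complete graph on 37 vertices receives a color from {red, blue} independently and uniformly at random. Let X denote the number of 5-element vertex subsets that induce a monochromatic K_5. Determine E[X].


Let X = Σ_S X_S over the C(37, 5) = 435897 subsets S of size 5, where X_S = 1 if the K_5 on S is monochromatic.
For a fixed S, the K_5 on S has C(5, 2) = 10 edges. P[all 10 edges red] = (1/2)^10, and likewise for blue, so P[monochromatic] = 2·(1/2)^10 = 2^{1 − 10} = 1/512.
By linearity of expectation: E[X] = C(37, 5) · 2^{1 − 10} = 435897 · 1/512 = 435897/512.
Numerically: E[X] ≈ 851.36133.

E[X] = C(37,5)·2^(1−C(5,2)) = 435897/512 ≈ 851.36133.


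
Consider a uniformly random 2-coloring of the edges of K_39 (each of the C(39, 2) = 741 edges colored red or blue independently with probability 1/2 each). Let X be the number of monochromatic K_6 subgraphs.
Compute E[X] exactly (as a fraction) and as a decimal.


Let X = Σ_S X_S over the C(39, 6) = 3262623 subsets S of size 6, where X_S = 1 if the K_6 on S is monochromatic.
For a fixed S, the K_6 on S has C(6, 2) = 15 edges. P[all 15 edges red] = (1/2)^15, and likewise for blue, so P[monochromatic] = 2·(1/2)^15 = 2^{1 − 15} = 1/16384.
By linearity of expectation: E[X] = C(39, 6) · 2^{1 − 15} = 3262623 · 1/16384 = 3262623/16384.
Numerically: E[X] ≈ 199.134705.

E[X] = C(39,6)·2^(1−C(6,2)) = 3262623/16384 ≈ 199.134705.


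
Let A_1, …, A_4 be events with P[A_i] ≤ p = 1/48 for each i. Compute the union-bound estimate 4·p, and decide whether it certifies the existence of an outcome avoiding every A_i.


Union bound: P[∪_{i=1}^{4} A_i] ≤ Σ_i P[A_i] ≤ 4·p = 4·(1/48) = 1/12.
Numerically: 1/12 ≈ 0.0833.
Is 1/12 < 1? YES.
Since P[∪ A_i] ≤ 1/12 < 1, the complement has P[∩ A_i^c] ≥ 1 − 1/12 = 11/12 > 0, so some outcome avoids every A_i.

4·p = 1/12 ≈ 0.0833; existence CERTIFIED by the union bound.


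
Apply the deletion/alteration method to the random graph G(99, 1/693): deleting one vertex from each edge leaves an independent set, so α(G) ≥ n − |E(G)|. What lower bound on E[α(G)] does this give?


E[|E(G)|] = C(99, 2)·p = 4851 · (1/693) = 7.
E[α(G)] ≥ n − E[|E(G)|] = 99 − 7 = 92.
Numerically: ≈ 92.000000.
(This is only a lower bound; the true E[α(G)] may be larger.)

E[α(G)] ≥ 92 ≈ 92.000000.


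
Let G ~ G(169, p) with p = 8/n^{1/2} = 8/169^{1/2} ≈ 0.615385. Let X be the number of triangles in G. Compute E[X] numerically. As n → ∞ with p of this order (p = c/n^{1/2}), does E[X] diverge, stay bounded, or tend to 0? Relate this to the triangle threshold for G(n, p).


Number of potential triangles: C(169, 3) = 790244.
Each occurs with probability p³ ≈ (0.615385)³ ≈ 2.33045061e-01.
By linearity: E[X] = C(169, 3)·p³ ≈ 790244 · 2.33045061e-01 ≈ 184162.461538.
Since α = 1/2 < 1, p = c/n^{1/2} ≫ 1/n is above the triangle threshold p ~ 1/n. Asymptotically E[X] ~ (c³/6)·n^{3(1−α)} = (8³/6)·n^{1.5} → ∞; triangles are abundant w.h.p.

E[X] ≈ 184162.461538; in regime p = Θ(1/n^{1/2}) E[X] diverges (above the triangle threshold p ~ 1/n).


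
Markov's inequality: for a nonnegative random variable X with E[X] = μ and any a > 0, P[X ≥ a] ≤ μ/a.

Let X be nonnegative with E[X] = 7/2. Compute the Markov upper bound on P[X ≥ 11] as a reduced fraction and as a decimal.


μ = E[X] = 7/2, a = 11.
Markov: P[X ≥ 11] ≤ μ/a = (7/2)/11 = 7/22.
Numerically: ≈ 0.318.
(Since a = 11 > μ = 3.500, the bound 7/22 is < 1 and informative.)

P[X ≥ 11] ≤ 7/22 ≈ 0.318.


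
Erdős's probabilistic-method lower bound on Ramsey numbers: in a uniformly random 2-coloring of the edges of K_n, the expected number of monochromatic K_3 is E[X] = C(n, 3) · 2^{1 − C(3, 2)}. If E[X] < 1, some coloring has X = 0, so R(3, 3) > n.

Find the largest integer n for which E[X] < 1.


We need C(n, 3) · 2^{1 − 3} < 1, i.e. C(n, 3) < 2^{3 − 1} = 4.
Check values of n near the boundary:
  n = 3: C(3, 3) = 1; 1 < 4? YES
  n = 4: C(4, 3) = 4; 4 < 4? NO
  n = 5: C(5, 3) = 10; 10 < 4? NO
  n = 6: C(6, 3) = 20; 20 < 4? NO
The largest n with C(n, 3) < 4 is n = 3 (where E[X] = 1/4 ≈ 0.250000). Hence R(3, 3) > 3, i.e. R(3, 3) ≥ 4.

Largest n = 3; hence R(3, 3) > 3.


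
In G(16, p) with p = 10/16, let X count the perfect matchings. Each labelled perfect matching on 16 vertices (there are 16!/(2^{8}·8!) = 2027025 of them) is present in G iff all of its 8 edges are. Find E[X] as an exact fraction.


K_16 has 16!/(2^{8}·8!) = 2027025 labelled perfect matchings.
For each such perfect matching H, let X_H = 1 if all 8 edges of H are present in G. Then P[X_H = 1] = p^{8} = (5/8)^{8} = 390625/16777216.
By linearity: E[X] = Σ_H E[X_H] = 2027025 · p^{8} = 2027025 · 390625/16777216 = 791806640625/16777216.
Numerically: E[X] ≈ 4.72e+04.

E[X] = 2027025 · (5/8)^{8} = 791806640625/16777216 ≈ 4.72e+04.


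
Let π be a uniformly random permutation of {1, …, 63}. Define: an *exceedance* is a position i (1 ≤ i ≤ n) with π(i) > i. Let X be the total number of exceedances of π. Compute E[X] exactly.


Write X = Σ_{i=1}^{63} X_i, where X_i = 1_{π(i) > i}.
For each fixed i, π(i) is uniform over {1, …, 63} (marginal of a uniform permutation), so P[π(i) > i] = (n − i)/n. Summing: Σ_{i=1}^{63} (n − i)/n = (0 + 1 + … + 62)/63 = 63(63 − 1)/(2·63) = (63 − 1)/2.
Hence E[X] = Σ_{i=1}^{63} (63 − i)/63 = 31 ≈ 31.0000.

E[X] = 31 = 31.0000.


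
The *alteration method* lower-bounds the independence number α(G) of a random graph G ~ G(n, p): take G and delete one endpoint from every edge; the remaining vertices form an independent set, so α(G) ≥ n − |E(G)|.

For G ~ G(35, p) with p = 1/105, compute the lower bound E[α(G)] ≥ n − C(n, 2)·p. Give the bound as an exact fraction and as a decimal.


E[|E(G)|] = C(35, 2)·p = 595 · (1/105) = 17/3.
E[α(G)] ≥ n − E[|E(G)|] = 35 − 17/3 = 88/3.
Numerically: ≈ 29.3333.
(This is only a lower bound; the true E[α(G)] may be larger.)

E[α(G)] ≥ 88/3 ≈ 29.3333.


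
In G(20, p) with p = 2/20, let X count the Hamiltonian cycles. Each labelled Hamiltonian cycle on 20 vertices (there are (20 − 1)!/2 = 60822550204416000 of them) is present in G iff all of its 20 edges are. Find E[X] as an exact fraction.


K_20 has (20 − 1)!/2 = 60822550204416000 labelled Hamiltonian cycles.
For each such Hamiltonian cycle H, let X_H = 1 if all 20 edges of H are present in G. Then P[X_H = 1] = p^{20} = (1/10)^{20} = 1/100000000000000000000.
By linearity: E[X] = Σ_H E[X_H] = 60822550204416000 · p^{20} = 60822550204416000 · 1/100000000000000000000 = 14849255421/24414062500000.
Numerically: E[X] ≈ 0.00060823.

E[X] = 60822550204416000 · (1/10)^{20} = 14849255421/24414062500000 ≈ 0.00060823.


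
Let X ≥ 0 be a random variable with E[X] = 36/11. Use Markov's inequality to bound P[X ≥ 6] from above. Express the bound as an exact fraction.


μ = E[X] = 36/11, a = 6.
Markov: P[X ≥ 6] ≤ μ/a = (36/11)/6 = 6/11.
Numerically: ≈ 0.54545.
(Since a = 6 > μ = 3.27273, the bound 6/11 is < 1 and informative.)

P[X ≥ 6] ≤ 6/11 ≈ 0.54545.


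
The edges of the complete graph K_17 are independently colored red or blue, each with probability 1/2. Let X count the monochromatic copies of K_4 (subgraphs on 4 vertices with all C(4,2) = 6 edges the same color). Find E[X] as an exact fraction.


Let X = Σ_S X_S over the C(17, 4) = 2380 subsets S of size 4, where X_S = 1 if the K_4 on S is monochromatic.
For a fixed S, the K_4 on S has C(4, 2) = 6 edges. P[all 6 edges red] = (1/2)^6, and likewise for blue, so P[monochromatic] = 2·(1/2)^6 = 2^{1 − 6} = 1/32.
By linearity: E[X] = C(17, 4) · 2^{1 − 6} = 2380 · 1/32 = 595/8.
Numerically: E[X] ≈ 74.3750.

E[X] = C(17,4)·2^(1−C(4,2)) = 595/8 ≈ 74.3750.


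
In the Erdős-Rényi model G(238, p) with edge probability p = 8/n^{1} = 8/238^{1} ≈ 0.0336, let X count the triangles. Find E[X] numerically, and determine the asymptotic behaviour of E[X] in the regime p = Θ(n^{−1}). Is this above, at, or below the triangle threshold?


Number of potential triangles: C(238, 3) = 2218636.
Each occurs with probability p³ ≈ (0.0336)³ ≈ 3.79786e-05.
By linearity: E[X] = C(238, 3)·p³ ≈ 2218636 · 3.79786e-05 ≈ 84.261.
Here α = 1, so p = 8/n is exactly at the triangle threshold p ~ 1/n. Asymptotically E[X] → c³/6 = 8³/6 = 256/3 ≈ 85.333, a bounded constant. In this regime the triangle count is asymptotically Poisson(c³/6).

E[X] ≈ 84.261; in regime p = Θ(1/n^{1}) E[X] stays bounded (at the triangle threshold p ~ 1/n).


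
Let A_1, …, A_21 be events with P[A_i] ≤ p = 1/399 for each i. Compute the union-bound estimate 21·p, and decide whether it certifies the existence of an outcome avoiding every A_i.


Union bound: P[∪_{i=1}^{21} A_i] ≤ Σ_i P[A_i] ≤ 21·p = 21·(1/399) = 1/19.
Numerically: 1/19 ≈ 0.0526316.
Is 1/19 < 1? YES.
Since P[∪ A_i] ≤ 1/19 < 1, the complement has P[∩ A_i^c] ≥ 1 − 1/19 = 18/19 > 0, so some outcome avoids every A_i.

21·p = 1/19 ≈ 0.0526316; existence CERTIFIED by the union bound.


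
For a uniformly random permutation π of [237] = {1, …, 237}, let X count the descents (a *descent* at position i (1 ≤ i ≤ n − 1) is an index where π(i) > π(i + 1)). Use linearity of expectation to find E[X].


Write X = Σ X_I over i = 1, …, 236, with X_I the indicator of one descent.
There are 236 indicators.
For each fixed i, the pair (π(i), π(i+1)) is a uniformly random ordered pair of distinct values from {1, …, 237}; by symmetry P[π(i) > π(i+1)] = 1/2.
By linearity: E[X] = 236 · (1/2) = (237 − 1) · (1/2) = 118 ≈ 118.0000.

E[X] = 118 = 118.0000.


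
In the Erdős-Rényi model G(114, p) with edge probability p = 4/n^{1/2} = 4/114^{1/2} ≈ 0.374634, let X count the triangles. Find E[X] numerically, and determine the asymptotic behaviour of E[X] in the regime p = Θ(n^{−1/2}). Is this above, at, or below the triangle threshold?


Number of potential triangles: C(114, 3) = 240464.
Each occurs with probability p³ ≈ (0.374634)³ ≈ 5.25802561e-02.
By linearity: E[X] = C(114, 3)·p³ ≈ 240464 · 5.25802561e-02 ≈ 12643.658700.
Since α = 1/2 < 1, p = c/n^{1/2} ≫ 1/n is above the triangle threshold p ~ 1/n. Asymptotically E[X] ~ (c³/6)·n^{3(1−α)} = (4³/6)·n^{1.5} → ∞; triangles are abundant w.h.p.

E[X] ≈ 12643.658700; in regime p = Θ(1/n^{1/2}) E[X] diverges (above the triangle threshold p ~ 1/n).


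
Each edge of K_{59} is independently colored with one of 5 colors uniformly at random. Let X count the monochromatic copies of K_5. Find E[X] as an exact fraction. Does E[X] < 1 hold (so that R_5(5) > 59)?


E[X] = C(59, 5) · 5^{1 − 10} = 5006386 · 5^{−9} = 5006386/1953125.
As a reduced fraction: E[X] = 5006386/1953125 ≈ 2.563.
Is E[X] < 1? NO.
Since E[X] ≥ 1, the first-moment bound is inconclusive at n = 59; it does NOT by itself certify R_5(5) > 59.

E[X] = 5006386/1953125 ≈ 2.563; E[X] ≥ 1; first-moment method inconclusive here.


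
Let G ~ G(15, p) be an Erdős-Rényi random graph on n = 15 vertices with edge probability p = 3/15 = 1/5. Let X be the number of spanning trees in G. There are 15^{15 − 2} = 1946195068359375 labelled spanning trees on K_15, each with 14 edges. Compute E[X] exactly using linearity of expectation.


K_15 has 15^{15 − 2} = 1946195068359375 labelled spanning trees.
For each such spanning tree H, let X_H = 1 if all 14 edges of H are present in G. Then P[X_H = 1] = p^{14} = (1/5)^{14} = 1/6103515625.
Summing the indicators: E[X] = Σ_H E[X_H] = 1946195068359375 · p^{14} = 1946195068359375 · 1/6103515625 = 1594323/5.
Numerically: E[X] ≈ 318865.

E[X] = 1946195068359375 · (1/5)^{14} = 1594323/5 ≈ 318865.


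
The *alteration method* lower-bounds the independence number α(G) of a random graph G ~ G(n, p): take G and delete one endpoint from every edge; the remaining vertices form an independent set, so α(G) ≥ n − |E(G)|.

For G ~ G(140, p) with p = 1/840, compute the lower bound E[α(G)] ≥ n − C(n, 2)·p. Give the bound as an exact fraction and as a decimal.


E[|E(G)|] = C(140, 2)·p = 9730 · (1/840) = 139/12.
E[α(G)] ≥ n − E[|E(G)|] = 140 − 139/12 = 1541/12.
Numerically: ≈ 128.41667.
(This is only a lower bound; the true E[α(G)] may be larger.)

E[α(G)] ≥ 1541/12 ≈ 128.41667.


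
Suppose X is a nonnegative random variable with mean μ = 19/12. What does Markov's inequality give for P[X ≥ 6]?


μ = E[X] = 19/12, a = 6.
Markov: P[X ≥ 6] ≤ μ/a = (19/12)/6 = 19/72.
Numerically: ≈ 0.2639.
(Since a = 6 > μ = 1.5833, the bound 19/72 is < 1 and informative.)

P[X ≥ 6] ≤ 19/72 ≈ 0.2639.


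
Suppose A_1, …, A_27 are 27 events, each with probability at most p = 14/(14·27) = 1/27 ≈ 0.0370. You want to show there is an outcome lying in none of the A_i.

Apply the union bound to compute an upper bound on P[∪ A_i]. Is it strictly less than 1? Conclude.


Union bound: P[∪_{i=1}^{27} A_i] ≤ Σ_i P[A_i] ≤ 27·p = 27·(1/27) = 1.
Numerically: 1 ≈ 1.0000.
Is 1 < 1? NO.
Since the bound 1 is ≥ 1, the union bound is uninformative here; it does NOT by itself certify existence.

27·p = 1 ≈ 1.0000; existence NOT certified by the union bound.


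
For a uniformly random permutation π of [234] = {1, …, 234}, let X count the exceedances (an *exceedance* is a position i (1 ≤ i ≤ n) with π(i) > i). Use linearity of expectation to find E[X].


Write X = Σ_{i=1}^{234} X_i, where X_i = 1_{π(i) > i}.
For each fixed i, π(i) is uniform over {1, …, 234} (marginal of a uniform permutation), so P[π(i) > i] = (n − i)/n. Summing: Σ_{i=1}^{234} (n − i)/n = (0 + 1 + … + 233)/234 = 234(234 − 1)/(2·234) = (234 − 1)/2.
Hence E[X] = Σ_{i=1}^{234} (234 − i)/234 = 233/2 ≈ 116.50000.

E[X] = 233/2 = 116.50000.


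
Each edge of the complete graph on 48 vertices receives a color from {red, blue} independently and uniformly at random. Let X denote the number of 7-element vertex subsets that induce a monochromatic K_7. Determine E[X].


Let X = Σ_S X_S over the C(48, 7) = 73629072 subsets S of size 7, where X_S = 1 if the K_7 on S is monochromatic.
For a fixed S, the K_7 on S has C(7, 2) = 21 edges. P[all 21 edges red] = (1/2)^21, and likewise for blue, so P[monochromatic] = 2·(1/2)^21 = 2^{1 − 21} = 1/1048576.
By linearity of expectation: E[X] = C(48, 7) · 2^{1 − 21} = 73629072 · 1/1048576 = 4601817/65536.
Numerically: E[X] ≈ 70.2182.

E[X] = C(48,7)·2^(1−C(7,2)) = 4601817/65536 ≈ 70.2182.


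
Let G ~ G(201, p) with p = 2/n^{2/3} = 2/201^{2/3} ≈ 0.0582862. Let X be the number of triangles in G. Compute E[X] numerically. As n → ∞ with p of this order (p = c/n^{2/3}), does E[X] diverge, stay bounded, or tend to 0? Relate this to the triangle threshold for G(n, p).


Number of potential triangles: C(201, 3) = 1333300.
Each occurs with probability p³ ≈ (0.0582862)³ ≈ 1.98014901e-04.
By linearity: E[X] = C(201, 3)·p³ ≈ 1333300 · 1.98014901e-04 ≈ 264.013267.
Since α = 2/3 < 1, p = c/n^{2/3} ≫ 1/n is above the triangle threshold p ~ 1/n. Asymptotically E[X] ~ (c³/6)·n^{3(1−α)} = (2³/6)·n^{1} → ∞; triangles are abundant w.h.p.

E[X] ≈ 264.013267; in regime p = Θ(1/n^{2/3}) E[X] diverges (above the triangle threshold p ~ 1/n).


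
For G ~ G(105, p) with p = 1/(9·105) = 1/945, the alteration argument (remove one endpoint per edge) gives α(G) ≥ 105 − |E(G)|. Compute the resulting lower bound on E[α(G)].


E[|E(G)|] = C(105, 2)·p = 5460 · (1/945) = 52/9.
E[α(G)] ≥ n − E[|E(G)|] = 105 − 52/9 = 893/9.
Numerically: ≈ 99.222222.
(This is only a lower bound; the true E[α(G)] may be larger.)

E[α(G)] ≥ 893/9 ≈ 99.222222.


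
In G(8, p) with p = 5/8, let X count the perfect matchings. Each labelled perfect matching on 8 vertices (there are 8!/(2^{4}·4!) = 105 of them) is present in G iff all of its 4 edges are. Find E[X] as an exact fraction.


K_8 has 8!/(2^{4}·4!) = 105 labelled perfect matchings.
For each such perfect matching H, let X_H = 1 if all 4 edges of H are present in G. Then P[X_H = 1] = p^{4} = (5/8)^{4} = 625/4096.
Summing the indicators: E[X] = Σ_H E[X_H] = 105 · p^{4} = 105 · 625/4096 = 65625/4096.
Numerically: E[X] ≈ 16.

E[X] = 105 · (5/8)^{4} = 65625/4096 ≈ 16.


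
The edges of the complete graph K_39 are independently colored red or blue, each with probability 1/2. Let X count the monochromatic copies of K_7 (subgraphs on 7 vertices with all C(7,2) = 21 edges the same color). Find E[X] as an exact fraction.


Let X = Σ_S X_S over the C(39, 7) = 15380937 subsets S of size 7, where X_S = 1 if the K_7 on S is monochromatic.
For a fixed S, the K_7 on S has C(7, 2) = 21 edges. P[all 21 edges red] = (1/2)^21, and likewise for blue, so P[monochromatic] = 2·(1/2)^21 = 2^{1 − 21} = 1/1048576.
By linearity: E[X] = C(39, 7) · 2^{1 − 21} = 15380937 · 1/1048576 = 15380937/1048576.
Numerically: E[X] ≈ 14.668.

E[X] = C(39,7)·2^(1−C(7,2)) = 15380937/1048576 ≈ 14.668.
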